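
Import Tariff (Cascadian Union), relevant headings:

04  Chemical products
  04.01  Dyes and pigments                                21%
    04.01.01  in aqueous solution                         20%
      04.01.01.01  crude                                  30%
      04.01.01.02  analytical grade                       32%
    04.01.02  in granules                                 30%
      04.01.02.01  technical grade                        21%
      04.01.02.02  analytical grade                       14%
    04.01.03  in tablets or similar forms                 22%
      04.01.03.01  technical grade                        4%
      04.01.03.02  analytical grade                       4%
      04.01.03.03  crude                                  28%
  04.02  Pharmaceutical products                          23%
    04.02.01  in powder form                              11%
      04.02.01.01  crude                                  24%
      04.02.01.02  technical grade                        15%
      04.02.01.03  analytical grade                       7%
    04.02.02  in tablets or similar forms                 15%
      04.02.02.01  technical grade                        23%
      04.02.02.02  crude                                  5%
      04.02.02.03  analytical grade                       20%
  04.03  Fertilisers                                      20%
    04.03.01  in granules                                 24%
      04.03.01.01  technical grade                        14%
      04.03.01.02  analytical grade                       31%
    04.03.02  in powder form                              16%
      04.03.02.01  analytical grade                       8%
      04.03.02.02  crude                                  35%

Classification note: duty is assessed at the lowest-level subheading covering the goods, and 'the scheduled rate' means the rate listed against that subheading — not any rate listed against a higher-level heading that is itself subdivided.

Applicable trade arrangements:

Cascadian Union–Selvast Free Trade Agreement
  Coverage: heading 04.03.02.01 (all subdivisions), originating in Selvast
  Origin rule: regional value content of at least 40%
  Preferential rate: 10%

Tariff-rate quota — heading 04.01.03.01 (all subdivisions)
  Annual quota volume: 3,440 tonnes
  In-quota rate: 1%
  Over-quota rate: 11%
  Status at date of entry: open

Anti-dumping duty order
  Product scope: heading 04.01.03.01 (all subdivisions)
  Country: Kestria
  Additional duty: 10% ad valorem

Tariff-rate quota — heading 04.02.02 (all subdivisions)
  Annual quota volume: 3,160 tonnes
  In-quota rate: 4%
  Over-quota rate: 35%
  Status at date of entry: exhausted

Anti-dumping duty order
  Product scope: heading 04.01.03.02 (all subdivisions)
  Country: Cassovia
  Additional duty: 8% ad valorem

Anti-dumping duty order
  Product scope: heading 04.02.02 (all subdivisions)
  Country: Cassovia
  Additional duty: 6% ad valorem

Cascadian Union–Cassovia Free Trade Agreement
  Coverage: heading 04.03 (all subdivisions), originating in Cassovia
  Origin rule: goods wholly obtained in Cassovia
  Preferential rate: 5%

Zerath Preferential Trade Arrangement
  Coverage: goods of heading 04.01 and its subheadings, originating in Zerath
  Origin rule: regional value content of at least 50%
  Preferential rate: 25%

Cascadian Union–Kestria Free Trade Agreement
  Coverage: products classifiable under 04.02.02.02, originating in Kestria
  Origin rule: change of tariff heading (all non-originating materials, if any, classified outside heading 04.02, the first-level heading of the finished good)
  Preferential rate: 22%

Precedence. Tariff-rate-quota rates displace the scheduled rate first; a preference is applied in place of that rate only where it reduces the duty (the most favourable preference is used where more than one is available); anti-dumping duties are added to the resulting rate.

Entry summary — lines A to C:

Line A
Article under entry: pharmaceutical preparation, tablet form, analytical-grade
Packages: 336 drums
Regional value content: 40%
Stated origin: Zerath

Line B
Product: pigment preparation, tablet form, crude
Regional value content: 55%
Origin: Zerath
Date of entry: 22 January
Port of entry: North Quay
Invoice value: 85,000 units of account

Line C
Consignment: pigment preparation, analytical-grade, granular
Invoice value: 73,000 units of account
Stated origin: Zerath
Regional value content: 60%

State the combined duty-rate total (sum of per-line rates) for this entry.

Line A: pharmaceutical → 04.02; tablet form → 04.02.02; analytical-grade → 04.02.02.03. Scheduled 20%. quota on 04.02.02 exhausted → over-quota 35%; Zerath agreement on 04.01: 04.02.02.03 not covered. → 35%.
Line B: pigment → 04.01; tablet form → 04.01.03; crude → 04.01.03.03. Scheduled 28%. Zerath agreement on 04.01: RVC ≥ 50% → 25% available; preferential 25%. → 25%.
Line C: pigment → 04.01; granular → 04.01.02; analytical-grade → 04.01.02.02. Scheduled 14%. Zerath agreement on 04.01: RVC ≥ 50% → 25% available; preference 25% not lower than 14% → no reduction. → 14%.
Sum: 35% + 25% + 14% = 74%.

74%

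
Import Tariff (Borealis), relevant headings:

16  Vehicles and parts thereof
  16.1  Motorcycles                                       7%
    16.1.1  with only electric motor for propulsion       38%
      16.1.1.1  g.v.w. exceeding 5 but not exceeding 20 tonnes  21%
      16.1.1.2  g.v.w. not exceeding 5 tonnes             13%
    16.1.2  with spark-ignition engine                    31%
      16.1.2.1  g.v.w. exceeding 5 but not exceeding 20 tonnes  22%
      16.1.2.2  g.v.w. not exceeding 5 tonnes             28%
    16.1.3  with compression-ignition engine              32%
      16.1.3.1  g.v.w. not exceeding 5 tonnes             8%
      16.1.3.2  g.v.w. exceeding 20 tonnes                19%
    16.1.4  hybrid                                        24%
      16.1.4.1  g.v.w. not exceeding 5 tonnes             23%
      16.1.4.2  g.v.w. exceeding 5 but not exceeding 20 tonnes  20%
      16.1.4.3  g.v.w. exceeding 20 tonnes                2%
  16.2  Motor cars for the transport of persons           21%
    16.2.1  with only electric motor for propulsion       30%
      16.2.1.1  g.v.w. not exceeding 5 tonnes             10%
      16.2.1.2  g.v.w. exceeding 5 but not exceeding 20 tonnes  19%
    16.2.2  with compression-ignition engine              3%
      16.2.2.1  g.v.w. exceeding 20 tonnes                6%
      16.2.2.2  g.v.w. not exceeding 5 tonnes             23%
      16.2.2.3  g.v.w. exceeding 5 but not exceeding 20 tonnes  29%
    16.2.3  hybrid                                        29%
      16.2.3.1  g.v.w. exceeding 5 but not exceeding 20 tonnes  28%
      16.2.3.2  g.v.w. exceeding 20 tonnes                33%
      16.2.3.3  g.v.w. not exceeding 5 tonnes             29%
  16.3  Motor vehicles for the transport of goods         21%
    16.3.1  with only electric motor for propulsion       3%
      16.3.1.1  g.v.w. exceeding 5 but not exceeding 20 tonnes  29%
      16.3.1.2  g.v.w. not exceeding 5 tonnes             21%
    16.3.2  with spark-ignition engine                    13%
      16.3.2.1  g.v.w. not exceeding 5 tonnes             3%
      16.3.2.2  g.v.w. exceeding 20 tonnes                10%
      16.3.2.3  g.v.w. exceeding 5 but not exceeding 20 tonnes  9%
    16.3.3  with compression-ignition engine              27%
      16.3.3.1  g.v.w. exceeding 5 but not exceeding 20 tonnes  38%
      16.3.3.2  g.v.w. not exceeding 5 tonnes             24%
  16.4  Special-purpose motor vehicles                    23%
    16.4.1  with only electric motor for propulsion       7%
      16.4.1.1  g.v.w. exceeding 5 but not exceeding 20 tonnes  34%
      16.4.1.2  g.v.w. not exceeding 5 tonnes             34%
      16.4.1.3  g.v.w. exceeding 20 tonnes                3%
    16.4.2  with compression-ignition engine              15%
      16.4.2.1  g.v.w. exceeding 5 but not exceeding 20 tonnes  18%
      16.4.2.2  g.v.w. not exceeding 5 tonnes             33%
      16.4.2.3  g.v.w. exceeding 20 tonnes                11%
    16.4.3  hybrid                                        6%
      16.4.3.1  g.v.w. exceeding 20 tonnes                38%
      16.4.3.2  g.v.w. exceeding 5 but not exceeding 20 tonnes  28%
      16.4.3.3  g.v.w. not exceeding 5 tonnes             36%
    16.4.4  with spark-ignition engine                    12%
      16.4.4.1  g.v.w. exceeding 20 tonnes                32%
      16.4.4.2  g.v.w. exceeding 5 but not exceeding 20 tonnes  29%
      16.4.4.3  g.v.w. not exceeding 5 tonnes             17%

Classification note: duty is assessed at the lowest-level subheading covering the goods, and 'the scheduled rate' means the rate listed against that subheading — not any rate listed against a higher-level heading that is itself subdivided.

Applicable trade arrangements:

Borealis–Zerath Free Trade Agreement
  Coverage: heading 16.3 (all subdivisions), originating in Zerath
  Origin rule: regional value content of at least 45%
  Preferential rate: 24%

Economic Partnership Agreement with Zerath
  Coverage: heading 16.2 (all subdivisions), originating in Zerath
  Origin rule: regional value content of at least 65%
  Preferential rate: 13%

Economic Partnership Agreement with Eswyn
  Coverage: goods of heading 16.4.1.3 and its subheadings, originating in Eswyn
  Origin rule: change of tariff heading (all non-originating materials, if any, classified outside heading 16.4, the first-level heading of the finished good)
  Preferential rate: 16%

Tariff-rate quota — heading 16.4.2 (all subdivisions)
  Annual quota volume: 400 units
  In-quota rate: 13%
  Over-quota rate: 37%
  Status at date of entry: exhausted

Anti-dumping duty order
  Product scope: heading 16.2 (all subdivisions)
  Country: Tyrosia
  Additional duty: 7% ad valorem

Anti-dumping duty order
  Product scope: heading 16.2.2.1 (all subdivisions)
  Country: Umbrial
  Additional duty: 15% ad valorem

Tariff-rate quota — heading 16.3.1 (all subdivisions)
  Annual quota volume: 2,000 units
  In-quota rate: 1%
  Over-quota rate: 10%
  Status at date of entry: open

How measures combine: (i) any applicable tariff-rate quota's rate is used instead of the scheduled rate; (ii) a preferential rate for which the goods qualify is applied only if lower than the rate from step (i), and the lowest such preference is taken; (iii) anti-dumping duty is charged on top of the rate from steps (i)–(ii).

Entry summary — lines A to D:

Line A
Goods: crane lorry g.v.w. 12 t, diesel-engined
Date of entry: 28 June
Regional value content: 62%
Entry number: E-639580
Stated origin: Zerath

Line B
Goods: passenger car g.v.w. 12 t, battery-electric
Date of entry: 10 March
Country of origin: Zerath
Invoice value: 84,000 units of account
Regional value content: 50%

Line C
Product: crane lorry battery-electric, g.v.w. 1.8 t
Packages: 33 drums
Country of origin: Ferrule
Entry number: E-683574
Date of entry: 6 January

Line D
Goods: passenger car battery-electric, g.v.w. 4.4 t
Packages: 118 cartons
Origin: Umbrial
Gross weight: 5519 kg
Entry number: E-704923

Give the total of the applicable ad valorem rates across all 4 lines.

100%

Line A: crane lorry → 16.4; diesel-engined → 16.4.2; g.v.w. 12 t → 16.4.2.1. Scheduled 18%. quota on 16.4.2 exhausted → over-quota 37%; Zerath agreement on 16.3: 16.4.2.1 not covered; Zerath agreement on 16.2: 16.4.2.1 not covered. → 37%.
Line B: passenger car → 16.2; battery-electric → 16.2.1; g.v.w. 12 t → 16.2.1.2. Scheduled 19%. Zerath agreement on 16.3: 16.2.1.2 not covered; Zerath agreement on 16.2: RVC < 65%. → 19%.
Line C: crane lorry → 16.4; battery-electric → 16.4.1; g.v.w. 1.8 t → 16.4.1.2. Scheduled 34%. No special measure applies. → 34%.
Line D: passenger car → 16.2; battery-electric → 16.2.1; g.v.w. 4.4 t → 16.2.1.1. Scheduled 10%. No special measure applies. → 10%.
Sum: 37% + 19% + 34% + 10% = 100%.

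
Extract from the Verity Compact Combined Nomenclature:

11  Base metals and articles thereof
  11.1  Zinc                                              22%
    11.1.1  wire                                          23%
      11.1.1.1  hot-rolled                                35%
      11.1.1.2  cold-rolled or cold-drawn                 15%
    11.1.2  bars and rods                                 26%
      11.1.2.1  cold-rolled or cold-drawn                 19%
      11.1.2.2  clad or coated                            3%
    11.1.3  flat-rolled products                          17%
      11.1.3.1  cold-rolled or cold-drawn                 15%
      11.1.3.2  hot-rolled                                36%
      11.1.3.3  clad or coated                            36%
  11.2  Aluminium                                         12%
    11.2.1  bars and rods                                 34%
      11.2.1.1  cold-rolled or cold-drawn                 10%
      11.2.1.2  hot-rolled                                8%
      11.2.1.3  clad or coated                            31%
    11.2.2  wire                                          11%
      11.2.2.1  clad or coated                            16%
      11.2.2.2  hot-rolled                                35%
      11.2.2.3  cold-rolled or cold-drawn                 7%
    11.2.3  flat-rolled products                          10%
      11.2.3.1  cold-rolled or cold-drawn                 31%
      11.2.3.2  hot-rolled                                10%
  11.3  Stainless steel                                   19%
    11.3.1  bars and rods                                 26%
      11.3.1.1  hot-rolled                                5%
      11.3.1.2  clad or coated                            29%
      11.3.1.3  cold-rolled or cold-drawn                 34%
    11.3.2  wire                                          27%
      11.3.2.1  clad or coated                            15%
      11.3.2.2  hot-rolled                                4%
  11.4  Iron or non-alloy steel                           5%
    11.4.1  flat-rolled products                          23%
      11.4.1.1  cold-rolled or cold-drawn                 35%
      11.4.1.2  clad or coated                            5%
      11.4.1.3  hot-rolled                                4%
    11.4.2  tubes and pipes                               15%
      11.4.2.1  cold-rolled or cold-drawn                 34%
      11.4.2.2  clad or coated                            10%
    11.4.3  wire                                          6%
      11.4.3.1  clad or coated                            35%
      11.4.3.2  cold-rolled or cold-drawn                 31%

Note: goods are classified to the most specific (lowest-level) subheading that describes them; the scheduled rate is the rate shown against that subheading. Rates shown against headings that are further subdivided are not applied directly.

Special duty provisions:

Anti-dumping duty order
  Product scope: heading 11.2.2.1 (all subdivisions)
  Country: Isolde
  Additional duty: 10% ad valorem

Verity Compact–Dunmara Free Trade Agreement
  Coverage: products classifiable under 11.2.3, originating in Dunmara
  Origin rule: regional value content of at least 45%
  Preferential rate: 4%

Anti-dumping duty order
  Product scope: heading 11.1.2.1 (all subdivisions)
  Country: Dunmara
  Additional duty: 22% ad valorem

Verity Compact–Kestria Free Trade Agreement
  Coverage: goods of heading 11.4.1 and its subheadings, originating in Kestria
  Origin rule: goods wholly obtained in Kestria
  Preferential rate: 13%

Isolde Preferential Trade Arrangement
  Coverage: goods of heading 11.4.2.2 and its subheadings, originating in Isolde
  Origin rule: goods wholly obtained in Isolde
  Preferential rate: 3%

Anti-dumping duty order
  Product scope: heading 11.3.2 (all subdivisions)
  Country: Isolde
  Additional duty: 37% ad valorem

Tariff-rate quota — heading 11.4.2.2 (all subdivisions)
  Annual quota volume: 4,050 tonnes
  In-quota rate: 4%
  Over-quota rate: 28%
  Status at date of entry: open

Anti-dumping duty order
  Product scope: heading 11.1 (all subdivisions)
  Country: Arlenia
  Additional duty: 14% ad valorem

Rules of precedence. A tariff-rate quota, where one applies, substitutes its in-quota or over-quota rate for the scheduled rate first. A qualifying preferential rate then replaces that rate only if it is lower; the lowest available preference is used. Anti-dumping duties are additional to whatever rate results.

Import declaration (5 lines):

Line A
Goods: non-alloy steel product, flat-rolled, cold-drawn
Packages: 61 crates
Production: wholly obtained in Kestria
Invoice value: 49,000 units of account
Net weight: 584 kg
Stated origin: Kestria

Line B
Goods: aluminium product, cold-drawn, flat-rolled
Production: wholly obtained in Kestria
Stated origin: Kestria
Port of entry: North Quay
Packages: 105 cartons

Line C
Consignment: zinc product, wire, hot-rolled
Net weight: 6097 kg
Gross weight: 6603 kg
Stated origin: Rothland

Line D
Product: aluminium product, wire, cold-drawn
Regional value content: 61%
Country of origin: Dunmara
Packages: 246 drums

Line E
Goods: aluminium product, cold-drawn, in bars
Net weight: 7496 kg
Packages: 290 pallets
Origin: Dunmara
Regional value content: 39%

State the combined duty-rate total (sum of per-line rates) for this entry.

96%

Line A: non-alloy steel → 11.4; flat-rolled → 11.4.1; cold-drawn → 11.4.1.1. Scheduled 35%. Kestria agreement on 11.4.1: wholly obtained → 13% available; preferential 13%. → 13%.
Line B: aluminium → 11.2; flat-rolled → 11.2.3; cold-drawn → 11.2.3.1. Scheduled 31%. Kestria agreement on 11.4.1: 11.2.3.1 not covered. → 31%.
Line C: zinc → 11.1; wire → 11.1.1; hot-rolled → 11.1.1.1. Scheduled 35%. No special measure applies. → 35%.
Line D: aluminium → 11.2; wire → 11.2.2; cold-drawn → 11.2.2.3. Scheduled 7%. Dunmara agreement on 11.2.3: 11.2.2.3 not covered. → 7%.
Line E: aluminium → 11.2; in bars → 11.2.1; cold-drawn → 11.2.1.1. Scheduled 10%. Dunmara agreement on 11.2.3: 11.2.1.1 not covered. → 10%.
Sum: 13% + 31% + 35% + 7% + 10% = 96%.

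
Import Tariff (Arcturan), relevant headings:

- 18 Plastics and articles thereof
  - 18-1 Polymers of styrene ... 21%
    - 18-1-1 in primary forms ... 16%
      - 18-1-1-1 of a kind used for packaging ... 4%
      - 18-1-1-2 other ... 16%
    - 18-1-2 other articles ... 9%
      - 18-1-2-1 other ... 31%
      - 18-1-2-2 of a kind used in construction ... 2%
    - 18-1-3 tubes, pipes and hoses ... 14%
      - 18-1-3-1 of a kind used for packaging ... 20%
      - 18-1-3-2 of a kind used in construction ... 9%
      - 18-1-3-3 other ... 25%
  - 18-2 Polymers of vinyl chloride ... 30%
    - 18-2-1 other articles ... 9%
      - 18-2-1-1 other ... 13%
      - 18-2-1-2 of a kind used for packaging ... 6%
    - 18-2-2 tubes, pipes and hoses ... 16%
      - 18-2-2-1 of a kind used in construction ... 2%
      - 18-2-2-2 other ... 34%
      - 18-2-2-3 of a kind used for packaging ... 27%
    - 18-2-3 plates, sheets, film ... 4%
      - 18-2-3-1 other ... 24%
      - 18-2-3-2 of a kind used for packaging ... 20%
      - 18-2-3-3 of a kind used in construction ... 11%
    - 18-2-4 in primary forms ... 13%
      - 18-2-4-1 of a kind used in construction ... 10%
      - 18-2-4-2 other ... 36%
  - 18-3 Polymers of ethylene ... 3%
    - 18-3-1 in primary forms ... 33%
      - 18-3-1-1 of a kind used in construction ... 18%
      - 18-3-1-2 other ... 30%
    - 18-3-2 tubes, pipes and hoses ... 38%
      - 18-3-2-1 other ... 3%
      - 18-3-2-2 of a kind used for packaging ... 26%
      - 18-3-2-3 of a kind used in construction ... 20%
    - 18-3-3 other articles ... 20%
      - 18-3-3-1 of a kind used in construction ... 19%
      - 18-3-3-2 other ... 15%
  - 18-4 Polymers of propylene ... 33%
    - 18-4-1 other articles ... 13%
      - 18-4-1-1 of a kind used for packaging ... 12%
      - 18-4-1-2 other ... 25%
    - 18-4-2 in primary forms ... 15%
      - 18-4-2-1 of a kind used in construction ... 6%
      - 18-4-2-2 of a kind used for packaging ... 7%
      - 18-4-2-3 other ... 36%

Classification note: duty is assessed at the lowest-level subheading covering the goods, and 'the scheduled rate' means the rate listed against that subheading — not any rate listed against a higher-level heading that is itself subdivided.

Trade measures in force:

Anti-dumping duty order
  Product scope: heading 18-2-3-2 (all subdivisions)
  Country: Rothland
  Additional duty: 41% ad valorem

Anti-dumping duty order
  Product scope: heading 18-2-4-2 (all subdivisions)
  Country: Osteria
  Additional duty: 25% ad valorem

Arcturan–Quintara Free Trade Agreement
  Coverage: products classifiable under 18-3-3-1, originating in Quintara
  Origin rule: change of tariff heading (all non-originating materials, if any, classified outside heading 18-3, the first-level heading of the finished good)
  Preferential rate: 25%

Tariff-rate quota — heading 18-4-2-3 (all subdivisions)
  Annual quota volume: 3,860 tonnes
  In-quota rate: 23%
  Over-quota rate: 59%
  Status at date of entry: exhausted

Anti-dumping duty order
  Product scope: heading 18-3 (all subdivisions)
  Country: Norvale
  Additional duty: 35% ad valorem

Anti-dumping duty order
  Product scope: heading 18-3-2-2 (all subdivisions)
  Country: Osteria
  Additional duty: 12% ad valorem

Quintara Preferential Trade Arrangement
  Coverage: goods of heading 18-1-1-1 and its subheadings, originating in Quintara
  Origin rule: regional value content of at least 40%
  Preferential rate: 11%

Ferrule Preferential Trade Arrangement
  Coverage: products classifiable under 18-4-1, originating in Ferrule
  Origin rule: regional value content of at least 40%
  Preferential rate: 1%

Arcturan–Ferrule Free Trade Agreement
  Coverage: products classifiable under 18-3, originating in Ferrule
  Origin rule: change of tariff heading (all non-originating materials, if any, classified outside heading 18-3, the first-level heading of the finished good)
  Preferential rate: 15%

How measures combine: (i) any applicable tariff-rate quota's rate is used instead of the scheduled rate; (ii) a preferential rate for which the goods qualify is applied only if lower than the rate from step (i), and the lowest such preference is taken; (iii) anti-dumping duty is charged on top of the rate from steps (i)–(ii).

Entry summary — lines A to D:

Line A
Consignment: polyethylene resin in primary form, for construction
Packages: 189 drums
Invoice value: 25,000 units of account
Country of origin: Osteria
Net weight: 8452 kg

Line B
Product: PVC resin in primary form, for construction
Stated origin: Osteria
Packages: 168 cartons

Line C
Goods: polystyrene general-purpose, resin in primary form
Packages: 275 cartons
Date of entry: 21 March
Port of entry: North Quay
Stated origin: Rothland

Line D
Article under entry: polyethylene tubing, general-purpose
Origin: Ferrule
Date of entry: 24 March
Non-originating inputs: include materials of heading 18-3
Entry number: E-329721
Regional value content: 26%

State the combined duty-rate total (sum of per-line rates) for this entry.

Line A: polyethylene → 18-3; resin in primary form → 18-3-1; for construction → 18-3-1-1. Scheduled 18%. No special measure applies. → 18%.
Line B: PVC → 18-2; resin in primary form → 18-2-4; for construction → 18-2-4-1. Scheduled 10%. No special measure applies. → 10%.
Line C: polystyrene → 18-1; resin in primary form → 18-1-1; general-purpose → 18-1-1-2. Scheduled 16%. No special measure applies. → 16%.
Line D: polyethylene → 18-3; tubing → 18-3-2; general-purpose → 18-3-2-1. Scheduled 3%. Ferrule agreement on 18-4-1: 18-3-2-1 not covered; Ferrule agreement on 18-3: CTH not met. → 3%.
Sum: 18% + 10% + 16% + 3% = 47%.

47%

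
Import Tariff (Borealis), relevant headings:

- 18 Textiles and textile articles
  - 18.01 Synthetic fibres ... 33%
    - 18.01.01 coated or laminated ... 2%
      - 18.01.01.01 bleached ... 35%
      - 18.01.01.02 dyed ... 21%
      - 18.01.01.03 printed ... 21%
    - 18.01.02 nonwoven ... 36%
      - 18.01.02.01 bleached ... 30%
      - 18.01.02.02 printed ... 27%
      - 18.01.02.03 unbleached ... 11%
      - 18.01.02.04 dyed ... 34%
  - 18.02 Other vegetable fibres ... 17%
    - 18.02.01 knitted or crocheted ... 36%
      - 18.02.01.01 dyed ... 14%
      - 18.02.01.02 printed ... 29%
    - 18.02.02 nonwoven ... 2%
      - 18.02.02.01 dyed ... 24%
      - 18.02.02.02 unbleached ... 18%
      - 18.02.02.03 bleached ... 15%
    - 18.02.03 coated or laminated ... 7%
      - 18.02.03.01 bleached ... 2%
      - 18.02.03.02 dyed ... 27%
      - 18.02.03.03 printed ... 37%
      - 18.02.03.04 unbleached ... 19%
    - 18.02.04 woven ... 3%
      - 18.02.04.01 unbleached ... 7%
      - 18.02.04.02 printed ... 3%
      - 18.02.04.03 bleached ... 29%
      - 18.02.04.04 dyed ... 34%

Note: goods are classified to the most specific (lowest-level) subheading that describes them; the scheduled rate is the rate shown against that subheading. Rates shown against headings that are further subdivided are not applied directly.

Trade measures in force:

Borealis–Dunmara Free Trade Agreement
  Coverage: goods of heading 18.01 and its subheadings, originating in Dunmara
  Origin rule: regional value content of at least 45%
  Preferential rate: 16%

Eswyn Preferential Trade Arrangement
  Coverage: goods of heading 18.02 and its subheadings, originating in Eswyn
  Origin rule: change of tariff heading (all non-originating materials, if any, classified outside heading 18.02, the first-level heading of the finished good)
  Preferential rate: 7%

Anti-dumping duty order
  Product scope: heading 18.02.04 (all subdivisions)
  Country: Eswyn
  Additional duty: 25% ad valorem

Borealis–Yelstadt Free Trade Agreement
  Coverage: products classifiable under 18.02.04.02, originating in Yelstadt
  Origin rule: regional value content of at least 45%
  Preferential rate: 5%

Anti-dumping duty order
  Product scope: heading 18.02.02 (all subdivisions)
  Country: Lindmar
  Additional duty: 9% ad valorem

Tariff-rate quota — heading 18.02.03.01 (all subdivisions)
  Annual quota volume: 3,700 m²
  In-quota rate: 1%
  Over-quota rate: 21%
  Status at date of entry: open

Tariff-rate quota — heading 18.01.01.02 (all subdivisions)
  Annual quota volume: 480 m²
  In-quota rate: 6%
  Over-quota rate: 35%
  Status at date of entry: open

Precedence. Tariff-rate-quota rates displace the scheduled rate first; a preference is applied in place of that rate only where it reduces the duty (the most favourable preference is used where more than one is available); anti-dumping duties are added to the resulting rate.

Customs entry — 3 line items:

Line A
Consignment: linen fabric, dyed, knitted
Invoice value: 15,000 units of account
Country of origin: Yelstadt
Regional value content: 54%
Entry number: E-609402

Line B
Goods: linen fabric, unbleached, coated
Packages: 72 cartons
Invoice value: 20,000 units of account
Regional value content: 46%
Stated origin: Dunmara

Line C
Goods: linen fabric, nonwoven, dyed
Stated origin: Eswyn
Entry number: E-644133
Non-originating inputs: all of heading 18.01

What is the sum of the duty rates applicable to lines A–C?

Line A: linen → 18.02; knitted → 18.02.01; dyed → 18.02.01.01. Scheduled 14%. Yelstadt agreement on 18.02.04.02: 18.02.01.01 not covered. → 14%.
Line B: linen → 18.02; coated → 18.02.03; unbleached → 18.02.03.04. Scheduled 19%. Dunmara agreement on 18.01: 18.02.03.04 not covered. → 19%.
Line C: linen → 18.02; nonwoven → 18.02.02; dyed → 18.02.02.01. Scheduled 24%. Eswyn agreement on 18.02: CTH met → 7% available; preferential 7%. → 7%.
Sum: 14% + 19% + 7% = 40%.

40%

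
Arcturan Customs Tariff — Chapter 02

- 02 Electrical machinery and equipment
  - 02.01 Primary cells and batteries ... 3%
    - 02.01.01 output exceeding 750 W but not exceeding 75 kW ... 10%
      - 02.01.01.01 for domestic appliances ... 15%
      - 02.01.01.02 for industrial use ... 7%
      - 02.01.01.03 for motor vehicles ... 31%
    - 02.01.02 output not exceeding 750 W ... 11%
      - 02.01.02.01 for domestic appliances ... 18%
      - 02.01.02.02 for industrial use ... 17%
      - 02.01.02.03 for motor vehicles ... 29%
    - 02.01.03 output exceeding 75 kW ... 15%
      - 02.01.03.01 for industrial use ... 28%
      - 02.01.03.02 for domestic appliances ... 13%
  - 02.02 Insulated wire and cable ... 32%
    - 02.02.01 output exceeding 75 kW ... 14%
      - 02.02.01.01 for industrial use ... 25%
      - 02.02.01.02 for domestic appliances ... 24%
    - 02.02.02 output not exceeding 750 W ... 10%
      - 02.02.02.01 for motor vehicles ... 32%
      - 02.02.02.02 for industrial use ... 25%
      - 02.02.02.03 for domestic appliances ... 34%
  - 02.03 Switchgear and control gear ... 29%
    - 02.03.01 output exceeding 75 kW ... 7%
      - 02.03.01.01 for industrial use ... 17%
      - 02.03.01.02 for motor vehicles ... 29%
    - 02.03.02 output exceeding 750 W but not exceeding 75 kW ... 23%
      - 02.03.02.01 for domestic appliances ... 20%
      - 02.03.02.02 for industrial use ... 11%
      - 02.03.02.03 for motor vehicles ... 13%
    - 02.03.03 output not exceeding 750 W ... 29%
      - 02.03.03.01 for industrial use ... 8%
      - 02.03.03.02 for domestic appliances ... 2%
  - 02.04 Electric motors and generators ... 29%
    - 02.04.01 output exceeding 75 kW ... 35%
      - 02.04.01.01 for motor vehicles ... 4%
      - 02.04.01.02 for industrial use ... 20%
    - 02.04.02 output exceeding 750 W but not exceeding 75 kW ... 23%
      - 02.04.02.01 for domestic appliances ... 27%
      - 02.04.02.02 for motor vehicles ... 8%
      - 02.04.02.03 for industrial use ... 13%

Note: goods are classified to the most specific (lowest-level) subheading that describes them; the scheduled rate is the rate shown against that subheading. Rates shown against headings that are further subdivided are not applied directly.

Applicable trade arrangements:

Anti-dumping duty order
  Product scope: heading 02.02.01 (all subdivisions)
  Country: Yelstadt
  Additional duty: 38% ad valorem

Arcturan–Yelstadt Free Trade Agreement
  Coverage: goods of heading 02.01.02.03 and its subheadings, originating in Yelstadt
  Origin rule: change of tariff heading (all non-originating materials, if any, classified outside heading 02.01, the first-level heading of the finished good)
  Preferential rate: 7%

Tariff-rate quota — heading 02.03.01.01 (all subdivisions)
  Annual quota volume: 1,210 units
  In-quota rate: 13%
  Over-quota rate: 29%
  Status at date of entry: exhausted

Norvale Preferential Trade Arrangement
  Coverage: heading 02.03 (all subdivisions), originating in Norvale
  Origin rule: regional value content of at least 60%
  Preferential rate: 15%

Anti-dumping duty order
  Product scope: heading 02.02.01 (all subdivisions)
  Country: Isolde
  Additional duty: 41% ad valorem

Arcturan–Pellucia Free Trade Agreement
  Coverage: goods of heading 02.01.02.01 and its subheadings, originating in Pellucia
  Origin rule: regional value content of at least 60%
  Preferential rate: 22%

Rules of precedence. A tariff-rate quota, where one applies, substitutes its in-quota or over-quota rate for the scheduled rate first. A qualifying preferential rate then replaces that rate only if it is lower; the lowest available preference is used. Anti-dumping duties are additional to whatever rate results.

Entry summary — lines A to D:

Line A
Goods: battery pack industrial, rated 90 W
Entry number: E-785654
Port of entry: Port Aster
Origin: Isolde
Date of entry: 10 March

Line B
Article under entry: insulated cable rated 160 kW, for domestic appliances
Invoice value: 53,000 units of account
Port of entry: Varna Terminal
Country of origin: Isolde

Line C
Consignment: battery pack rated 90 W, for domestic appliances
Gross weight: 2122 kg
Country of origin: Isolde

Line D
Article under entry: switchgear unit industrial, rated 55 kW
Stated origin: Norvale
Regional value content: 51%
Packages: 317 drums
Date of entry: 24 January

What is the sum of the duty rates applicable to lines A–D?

111%

Line A: battery pack → 02.01; rated 90 W → 02.01.02; industrial → 02.01.02.02. Scheduled 17%. No special measure applies. → 17%.
Line B: insulated cable → 02.02; rated 160 kW → 02.02.01; for domestic appliances → 02.02.01.02. Scheduled 24%. anti-dumping (Isolde, 02.02.01): +41%; total 24% + 41% = 65%. → 65%.
Line C: battery pack → 02.01; rated 90 W → 02.01.02; for domestic appliances → 02.01.02.01. Scheduled 18%. No special measure applies. → 18%.
Line D: switchgear unit → 02.03; rated 55 kW → 02.03.02; industrial → 02.03.02.02. Scheduled 11%. Norvale agreement on 02.03: RVC < 60%. → 11%.
Sum: 17% + 65% + 18% + 11% = 111%.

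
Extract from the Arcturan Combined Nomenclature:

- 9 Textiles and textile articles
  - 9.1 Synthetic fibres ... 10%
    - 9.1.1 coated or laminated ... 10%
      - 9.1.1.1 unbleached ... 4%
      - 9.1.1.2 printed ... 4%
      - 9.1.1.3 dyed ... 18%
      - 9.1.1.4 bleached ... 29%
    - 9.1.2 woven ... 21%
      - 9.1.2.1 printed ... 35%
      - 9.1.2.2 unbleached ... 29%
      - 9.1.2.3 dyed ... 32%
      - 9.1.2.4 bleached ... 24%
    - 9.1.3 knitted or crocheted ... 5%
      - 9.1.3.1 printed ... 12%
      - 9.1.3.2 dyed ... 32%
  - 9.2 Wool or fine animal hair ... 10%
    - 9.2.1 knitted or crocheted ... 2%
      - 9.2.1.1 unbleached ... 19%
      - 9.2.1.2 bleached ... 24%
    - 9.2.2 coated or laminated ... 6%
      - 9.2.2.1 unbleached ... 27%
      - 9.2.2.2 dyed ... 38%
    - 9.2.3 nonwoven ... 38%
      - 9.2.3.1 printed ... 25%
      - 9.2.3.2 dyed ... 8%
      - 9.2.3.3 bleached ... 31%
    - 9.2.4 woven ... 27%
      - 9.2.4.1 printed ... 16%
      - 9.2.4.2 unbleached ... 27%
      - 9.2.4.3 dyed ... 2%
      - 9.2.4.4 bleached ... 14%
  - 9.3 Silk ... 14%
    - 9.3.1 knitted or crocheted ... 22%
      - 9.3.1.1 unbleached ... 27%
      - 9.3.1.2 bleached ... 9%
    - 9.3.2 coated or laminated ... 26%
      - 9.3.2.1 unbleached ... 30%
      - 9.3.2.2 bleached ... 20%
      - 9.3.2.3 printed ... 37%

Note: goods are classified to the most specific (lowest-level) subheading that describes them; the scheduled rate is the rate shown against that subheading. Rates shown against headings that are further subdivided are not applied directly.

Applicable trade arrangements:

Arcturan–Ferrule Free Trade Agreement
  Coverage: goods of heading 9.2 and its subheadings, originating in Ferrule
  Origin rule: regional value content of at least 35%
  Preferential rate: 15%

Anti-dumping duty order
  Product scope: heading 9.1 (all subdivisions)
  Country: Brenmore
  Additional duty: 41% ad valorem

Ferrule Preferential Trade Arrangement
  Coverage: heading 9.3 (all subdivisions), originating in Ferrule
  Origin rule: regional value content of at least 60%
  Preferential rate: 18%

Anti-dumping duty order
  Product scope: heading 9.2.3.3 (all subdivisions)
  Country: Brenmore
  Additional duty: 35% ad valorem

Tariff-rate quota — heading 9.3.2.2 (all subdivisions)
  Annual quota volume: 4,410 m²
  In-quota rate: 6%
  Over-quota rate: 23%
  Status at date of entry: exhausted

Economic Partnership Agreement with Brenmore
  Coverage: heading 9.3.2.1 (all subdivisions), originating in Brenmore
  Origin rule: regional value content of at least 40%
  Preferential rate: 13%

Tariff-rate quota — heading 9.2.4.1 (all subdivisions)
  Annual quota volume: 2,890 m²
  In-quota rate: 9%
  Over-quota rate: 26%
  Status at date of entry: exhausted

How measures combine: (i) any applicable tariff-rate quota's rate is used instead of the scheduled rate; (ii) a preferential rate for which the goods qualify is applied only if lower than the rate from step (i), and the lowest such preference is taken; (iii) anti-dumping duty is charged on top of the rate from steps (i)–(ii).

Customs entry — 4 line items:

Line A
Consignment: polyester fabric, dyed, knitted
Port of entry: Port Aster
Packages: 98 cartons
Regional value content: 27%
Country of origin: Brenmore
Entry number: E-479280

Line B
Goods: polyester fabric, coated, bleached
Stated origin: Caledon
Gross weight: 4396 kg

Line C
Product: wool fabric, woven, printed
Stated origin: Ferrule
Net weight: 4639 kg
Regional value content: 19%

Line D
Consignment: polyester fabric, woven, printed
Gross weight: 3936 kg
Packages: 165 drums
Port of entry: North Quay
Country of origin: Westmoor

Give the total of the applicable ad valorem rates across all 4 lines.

Line A: polyester → 9.1; knitted → 9.1.3; dyed → 9.1.3.2. Scheduled 32%. Brenmore agreement on 9.3.2.1: 9.1.3.2 not covered; anti-dumping (Brenmore, 9.1): +41%; total 32% + 41% = 73%. → 73%.
Line B: polyester → 9.1; coated → 9.1.1; bleached → 9.1.1.4. Scheduled 29%. No special measure applies. → 29%.
Line C: wool → 9.2; woven → 9.2.4; printed → 9.2.4.1. Scheduled 16%. quota on 9.2.4.1 exhausted → over-quota 26%; Ferrule agreement on 9.2: RVC < 35%; Ferrule agreement on 9.3: 9.2.4.1 not covered. → 26%.
Line D: polyester → 9.1; woven → 9.1.2; printed → 9.1.2.1. Scheduled 35%. No special measure applies. → 35%.
Sum: 73% + 29% + 26% + 35% = 163%.

163%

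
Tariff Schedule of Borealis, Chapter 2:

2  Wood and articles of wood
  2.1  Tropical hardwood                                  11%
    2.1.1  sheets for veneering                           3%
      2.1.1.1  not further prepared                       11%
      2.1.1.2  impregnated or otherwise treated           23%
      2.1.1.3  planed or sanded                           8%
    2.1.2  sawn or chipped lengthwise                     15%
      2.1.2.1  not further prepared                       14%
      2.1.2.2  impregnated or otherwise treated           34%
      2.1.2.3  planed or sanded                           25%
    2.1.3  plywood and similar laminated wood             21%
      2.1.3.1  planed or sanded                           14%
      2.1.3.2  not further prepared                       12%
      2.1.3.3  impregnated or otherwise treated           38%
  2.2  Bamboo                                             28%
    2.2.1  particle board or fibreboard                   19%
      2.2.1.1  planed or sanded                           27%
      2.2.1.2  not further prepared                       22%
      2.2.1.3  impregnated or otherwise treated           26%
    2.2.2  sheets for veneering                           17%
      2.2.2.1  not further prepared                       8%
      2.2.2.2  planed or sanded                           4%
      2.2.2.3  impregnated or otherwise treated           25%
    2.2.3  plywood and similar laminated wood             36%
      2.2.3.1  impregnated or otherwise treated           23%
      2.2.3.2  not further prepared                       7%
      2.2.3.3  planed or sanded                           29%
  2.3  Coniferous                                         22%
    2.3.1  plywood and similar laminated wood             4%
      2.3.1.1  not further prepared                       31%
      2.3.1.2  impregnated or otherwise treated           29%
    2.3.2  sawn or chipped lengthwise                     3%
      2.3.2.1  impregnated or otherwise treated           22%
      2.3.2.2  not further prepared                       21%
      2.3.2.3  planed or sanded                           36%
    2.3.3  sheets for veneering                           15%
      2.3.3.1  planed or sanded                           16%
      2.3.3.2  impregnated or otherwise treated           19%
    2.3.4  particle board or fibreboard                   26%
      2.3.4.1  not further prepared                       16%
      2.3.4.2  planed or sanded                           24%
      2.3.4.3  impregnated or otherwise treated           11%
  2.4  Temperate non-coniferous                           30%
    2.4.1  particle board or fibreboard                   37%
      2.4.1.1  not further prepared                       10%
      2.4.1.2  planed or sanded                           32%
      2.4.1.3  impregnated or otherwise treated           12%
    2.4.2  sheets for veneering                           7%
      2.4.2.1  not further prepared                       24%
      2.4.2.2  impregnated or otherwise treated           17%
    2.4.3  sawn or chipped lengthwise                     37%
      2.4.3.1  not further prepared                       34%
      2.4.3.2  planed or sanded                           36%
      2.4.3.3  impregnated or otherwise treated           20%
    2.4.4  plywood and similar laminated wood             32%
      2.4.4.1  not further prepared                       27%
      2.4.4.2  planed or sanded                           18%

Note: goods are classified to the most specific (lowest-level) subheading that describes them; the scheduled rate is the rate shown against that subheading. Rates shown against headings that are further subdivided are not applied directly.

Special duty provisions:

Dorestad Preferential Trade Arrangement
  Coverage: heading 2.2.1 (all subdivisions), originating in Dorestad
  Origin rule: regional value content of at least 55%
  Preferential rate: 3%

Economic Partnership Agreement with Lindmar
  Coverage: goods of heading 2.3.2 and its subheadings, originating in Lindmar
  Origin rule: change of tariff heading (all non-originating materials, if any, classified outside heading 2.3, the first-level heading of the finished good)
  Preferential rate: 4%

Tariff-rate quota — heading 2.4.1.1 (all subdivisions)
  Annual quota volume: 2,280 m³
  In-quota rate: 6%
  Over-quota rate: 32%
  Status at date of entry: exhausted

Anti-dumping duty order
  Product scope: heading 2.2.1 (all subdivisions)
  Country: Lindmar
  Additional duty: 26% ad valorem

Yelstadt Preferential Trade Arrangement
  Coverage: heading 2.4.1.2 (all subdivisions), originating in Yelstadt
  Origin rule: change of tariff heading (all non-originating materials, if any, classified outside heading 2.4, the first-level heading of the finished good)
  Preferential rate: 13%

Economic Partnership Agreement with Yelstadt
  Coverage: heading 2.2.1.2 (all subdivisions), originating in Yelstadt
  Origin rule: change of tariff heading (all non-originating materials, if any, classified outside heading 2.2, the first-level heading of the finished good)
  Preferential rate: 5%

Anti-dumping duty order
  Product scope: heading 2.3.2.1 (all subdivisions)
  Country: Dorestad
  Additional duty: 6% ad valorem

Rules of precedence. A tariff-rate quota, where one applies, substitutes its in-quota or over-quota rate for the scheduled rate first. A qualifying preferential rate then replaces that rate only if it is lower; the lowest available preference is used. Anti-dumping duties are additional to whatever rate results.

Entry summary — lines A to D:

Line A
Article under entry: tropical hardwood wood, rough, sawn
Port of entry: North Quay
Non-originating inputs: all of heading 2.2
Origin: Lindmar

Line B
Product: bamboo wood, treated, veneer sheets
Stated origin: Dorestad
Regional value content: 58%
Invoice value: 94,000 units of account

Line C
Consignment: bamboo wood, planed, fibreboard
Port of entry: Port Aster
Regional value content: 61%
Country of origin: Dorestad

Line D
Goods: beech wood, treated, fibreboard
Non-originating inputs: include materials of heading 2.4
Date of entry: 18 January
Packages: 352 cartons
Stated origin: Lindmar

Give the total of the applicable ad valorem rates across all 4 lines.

54%

Line A: tropical hardwood → 2.1; sawn → 2.1.2; rough → 2.1.2.1. Scheduled 14%. Lindmar agreement on 2.3.2: 2.1.2.1 not covered. → 14%.
Line B: bamboo → 2.2; veneer sheets → 2.2.2; treated → 2.2.2.3. Scheduled 25%. Dorestad agreement on 2.2.1: 2.2.2.3 not covered. → 25%.
Line C: bamboo → 2.2; fibreboard → 2.2.1; planed → 2.2.1.1. Scheduled 27%. Dorestad agreement on 2.2.1: RVC ≥ 55% → 3% available; preferential 3%. → 3%.
Line D: beech → 2.4; fibreboard → 2.4.1; treated → 2.4.1.3. Scheduled 12%. Lindmar agreement on 2.3.2: 2.4.1.3 not covered. → 12%.
Sum: 14% + 25% + 3% + 12% = 54%.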